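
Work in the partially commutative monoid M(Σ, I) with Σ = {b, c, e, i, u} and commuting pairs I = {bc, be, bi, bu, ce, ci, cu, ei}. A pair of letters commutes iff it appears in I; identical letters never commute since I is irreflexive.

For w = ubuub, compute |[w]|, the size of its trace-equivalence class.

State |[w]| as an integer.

10

piece 0:u — minimal
piece 1:b — minimal
piece 2:u rests on {0:u}
piece 3:u rests on {2:u}
piece 4:b rests on {1:b}
minimal pieces: {0:u, 1:b}
ways to finish when only these pieces remain (= sum over removing one remaining piece with nothing left below it):
  1 left: {3}→1  {4}→1
  2 left: {1,4}→1  {2,3}→1  {3,4}→2
  3 left: {0,2,3}→1  {1,3,4}→3  {2,3,4}→3
  placing 0:u first → 6 extensions
  placing 1:b first → 4 extensions
total linear extensions = 10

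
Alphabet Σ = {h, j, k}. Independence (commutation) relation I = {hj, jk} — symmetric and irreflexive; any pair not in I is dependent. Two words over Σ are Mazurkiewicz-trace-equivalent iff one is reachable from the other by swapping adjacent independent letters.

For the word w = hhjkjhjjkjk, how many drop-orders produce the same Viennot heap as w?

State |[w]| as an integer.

462

piece 0:h — minimal
piece 1:h rests on {0:h}
piece 2:j — minimal
piece 3:k rests on {1:h}
piece 4:j rests on {2:j}
piece 5:h rests on {3:k}
piece 6:j rests on {4:j}
piece 7:j rests on {6:j}
piece 8:k rests on {5:h}
piece 9:j rests on {7:j}
piece 10:k rests on {8:k}
minimal pieces: {0:h, 2:j}
ways to finish when only these pieces remain (= sum over removing one remaining piece with nothing left below it):
  1 left: {9}→1  {10}→1
  2 left: {7,9}→1  {8,10}→1  {9,10}→2
  3 left: {5,8,10}→1  {6,7,9}→1  {7,9,10}→3  {8,9,10}→3
  4 left: {3,5,8,10}→1  {4,6,7,9}→1  {5,8,9,10}→4  {6,7,9,10}→4  {7,8,9,10}→6
  5 left: {1,3,5,8,10}→1  {2,4,6,7,9}→1  {3,5,8,9,10}→5  {4,6,7,9,10}→5  {5,7,8,9,10}→10  {6,7,8,9,10}→10
  6 left: {0,1,3,5,8,10}→1  {1,3,5,8,9,10}→6  {2,4,6,7,9,10}→6  {3,5,7,8,9,10}→15  {4,6,7,8,9,10}→15  {5,6,7,8,9,10}→20
  7 left: {0,1,3,5,8,9,10}→7  {1,3,5,7,8,9,10}→21  {2,4,6,7,8,9,10}→21  {3,5,6,7,8,9,10}→35  {4,5,6,7,8,9,10}→35
  8 left: {0,1,3,5,7,8,9,10}→28  {1,3,5,6,7,8,9,10}→56  {2,4,5,6,7,8,9,10}→56  {3,4,5,6,7,8,9,10}→70
  9 left: {0,1,3,5,6,7,8,9,10}→84  {1,3,4,5,6,7,8,9,10}→126  {2,3,4,5,6,7,8,9,10}→126
  placing 0:h first → 252 extensions
  placing 2:j first → 210 extensions
total linear extensions = 462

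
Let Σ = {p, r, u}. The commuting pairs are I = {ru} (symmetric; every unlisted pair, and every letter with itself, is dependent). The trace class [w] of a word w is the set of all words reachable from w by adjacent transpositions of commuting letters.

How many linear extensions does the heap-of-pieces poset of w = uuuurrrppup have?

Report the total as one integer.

35

piece 0:u — minimal
piece 1:u rests on {0:u}
piece 2:u rests on {1:u}
piece 3:u rests on {2:u}
piece 4:r — minimal
piece 5:r rests on {4:r}
piece 6:r rests on {5:r}
piece 7:p rests on {3:u, 6:r}
piece 8:p rests on {7:p}
piece 9:u rests on {8:p}
piece 10:p rests on {9:u}
minimal pieces: {0:u, 4:r}
ways to finish when only these pieces remain (= sum over removing one remaining piece with nothing left below it):
  1 left: {10}→1
  2 left: {9,10}→1
  3 left: {8,9,10}→1
  4 left: {7,8,9,10}→1
  5 left: {3,7,8,9,10}→1  {6,7,8,9,10}→1
  6 left: {2,3,7,8,9,10}→1  {3,6,7,8,9,10}→2  {5,6,7,8,9,10}→1
  7 left: {1,2,3,7,8,9,10}→1  {2,3,6,7,8,9,10}→3  {3,5,6,7,8,9,10}→3  {4,5,6,7,8,9,10}→1
  8 left: {0,1,2,3,7,8,9,10}→1  {1,2,3,6,7,8,9,10}→4  {2,3,5,6,7,8,9,10}→6  {3,4,5,6,7,8,9,10}→4
  9 left: {0,1,2,3,6,7,8,9,10}→5  {1,2,3,5,6,7,8,9,10}→10  {2,3,4,5,6,7,8,9,10}→10
  placing 0:u first → 20 extensions
  placing 4:r first → 15 extensions
total linear extensions = 35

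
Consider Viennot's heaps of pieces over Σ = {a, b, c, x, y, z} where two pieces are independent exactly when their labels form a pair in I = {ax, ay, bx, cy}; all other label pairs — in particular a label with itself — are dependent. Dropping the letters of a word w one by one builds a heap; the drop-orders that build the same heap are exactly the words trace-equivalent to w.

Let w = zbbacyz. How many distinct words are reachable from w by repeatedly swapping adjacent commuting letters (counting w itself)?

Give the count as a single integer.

3

0(z) covers ∅
1(b) covers 0:z
2(b) covers 1:b
3(a) covers 2:b
4(c) covers 3:a
5(y) covers 2:b
6(z) covers 4:c, 5:y
floor of heap: 0:z
completions by unplaced set U, small U first (add the entries for U minus each lowest piece of U):
  |U|=1: {6}:1
  |U|=2: {4,6}:1  {5,6}:1
  |U|=3: {3,4,6}:1  {4,5,6}:2
  |U|=4: {3,4,5,6}:3
  |U|=5: {2,3,4,5,6}:3
  start at 0(z): 3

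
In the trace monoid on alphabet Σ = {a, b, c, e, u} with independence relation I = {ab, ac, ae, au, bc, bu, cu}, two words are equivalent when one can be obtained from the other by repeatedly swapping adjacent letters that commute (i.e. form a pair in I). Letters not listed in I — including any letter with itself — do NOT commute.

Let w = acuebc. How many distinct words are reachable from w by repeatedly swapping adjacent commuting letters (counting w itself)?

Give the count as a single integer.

#0=a has no predecessor
#1=c has no predecessor
#2=u has no predecessor
#3=e depends on [1:c, 2:u]
#4=b depends on [3:e]
#5=c depends on [3:e]
sources: [0:a, 1:c, 2:u]
N(rest) = Σ N(rest − s) over sources s of rest; N(one piece) = 1:
  size 1 → [0]=1  [4]=1  [5]=1
  size 2 → [0,4]=2  [0,5]=2  [4,5]=2
  size 3 → [0,4,5]=6  [3,4,5]=2
  size 4 → [0,3,4,5]=8  [1,3,4,5]=2  [2,3,4,5]=2
  first=0(a) contributes 4
  first=1(c) contributes 10
  first=2(u) contributes 10
|[w]| = 24

24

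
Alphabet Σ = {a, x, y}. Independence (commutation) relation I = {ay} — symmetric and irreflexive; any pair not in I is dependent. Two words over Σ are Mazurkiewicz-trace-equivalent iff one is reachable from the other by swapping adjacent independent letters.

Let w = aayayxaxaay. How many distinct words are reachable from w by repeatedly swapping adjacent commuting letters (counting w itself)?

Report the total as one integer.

#0=a has no predecessor
#1=a depends on [0:a]
#2=y has no predecessor
#3=a depends on [1:a]
#4=y depends on [2:y]
#5=x depends on [3:a, 4:y]
#6=a depends on [5:x]
#7=x depends on [6:a]
#8=a depends on [7:x]
#9=a depends on [8:a]
#10=y depends on [7:x]
sources: [0:a, 2:y]
N(rest) = Σ N(rest − s) over sources s of rest; N(one piece) = 1:
  size 1 → [9]=1  [10]=1
  size 2 → [8,9]=1  [9,10]=2
  size 3 → [8,9,10]=3
  size 4 → [7,8,9,10]=3
  size 5 → [6,7,8,9,10]=3
  size 6 → [5,6,7,8,9,10]=3
  size 7 → [3,5,6,7,8,9,10]=3  [4,5,6,7,8,9,10]=3
  size 8 → [1,3,5,6,7,8,9,10]=3  [2,4,5,6,7,8,9,10]=3  [3,4,5,6,7,8,9,10]=6
  size 9 → [0,1,3,5,6,7,8,9,10]=3  [1,3,4,5,6,7,8,9,10]=9  [2,3,4,5,6,7,8,9,10]=9
  first=0(a) contributes 18
  first=2(y) contributes 12
|[w]| = 30

30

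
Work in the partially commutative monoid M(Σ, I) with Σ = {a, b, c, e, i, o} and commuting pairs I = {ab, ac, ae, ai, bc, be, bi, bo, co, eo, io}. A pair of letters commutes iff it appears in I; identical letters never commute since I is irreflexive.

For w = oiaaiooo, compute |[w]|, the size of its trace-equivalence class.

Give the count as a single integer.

drop 0:o onto floor
drop 1:i onto floor
drop 2:a onto {0:o}
drop 3:a onto {2:a}
drop 4:i onto {1:i}
drop 5:o onto {3:a}
drop 6:o onto {5:o}
drop 7:o onto {6:o}
ground layer = {0:o, 1:i}
drop-orders for the pieces not yet dropped (sum over which currently-grounded one goes next):
  1 to go: {4} 1  {7} 1
  2 to go: {1,4} 1  {4,7} 2  {6,7} 1
  3 to go: {1,4,7} 3  {4,6,7} 3  {5,6,7} 1
  4 to go: {1,4,6,7} 6  {3,5,6,7} 1  {4,5,6,7} 4
  5 to go: {1,4,5,6,7} 10  {2,3,5,6,7} 1  {3,4,5,6,7} 5
  6 to go: {0,2,3,5,6,7} 1  {1,3,4,5,6,7} 15  {2,3,4,5,6,7} 6
  if 0:o drops first: 21 orders
  if 1:i drops first: 7 orders
heap linearizations: 28

28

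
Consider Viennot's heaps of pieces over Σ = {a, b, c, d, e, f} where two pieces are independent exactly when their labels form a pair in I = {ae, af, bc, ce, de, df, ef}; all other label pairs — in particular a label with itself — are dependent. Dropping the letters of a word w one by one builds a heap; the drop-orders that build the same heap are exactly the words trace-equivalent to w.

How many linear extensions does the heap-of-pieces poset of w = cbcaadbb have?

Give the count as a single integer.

3

0(c) covers ∅
1(b) covers ∅
2(c) covers 0:c
3(a) covers 1:b, 2:c
4(a) covers 3:a
5(d) covers 4:a
6(b) covers 5:d
7(b) covers 6:b
floor of heap: 0:c, 1:b
completions by unplaced set U, small U first (add the entries for U minus each lowest piece of U):
  |U|=1: {7}:1
  |U|=2: {6,7}:1
  |U|=3: {5,6,7}:1
  |U|=4: {4,5,6,7}:1
  |U|=5: {3,4,5,6,7}:1
  |U|=6: {1,3,4,5,6,7}:1  {2,3,4,5,6,7}:1
  start at 0(c): 2
  start at 1(b): 1
sum over floor = 3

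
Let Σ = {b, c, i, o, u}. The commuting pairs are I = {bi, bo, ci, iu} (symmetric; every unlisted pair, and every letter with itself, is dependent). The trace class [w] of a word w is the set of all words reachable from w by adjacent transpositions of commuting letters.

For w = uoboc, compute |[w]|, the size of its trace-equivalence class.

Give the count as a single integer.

3

#0=u has no predecessor
#1=o depends on [0:u]
#2=b depends on [0:u]
#3=o depends on [1:o]
#4=c depends on [2:b, 3:o]
sources: [0:u]
N(rest) = Σ N(rest − s) over sources s of rest; N(one piece) = 1:
  size 1 → [4]=1
  size 2 → [2,4]=1  [3,4]=1
  size 3 → [1,3,4]=1  [2,3,4]=2
  first=0(u) contributes 3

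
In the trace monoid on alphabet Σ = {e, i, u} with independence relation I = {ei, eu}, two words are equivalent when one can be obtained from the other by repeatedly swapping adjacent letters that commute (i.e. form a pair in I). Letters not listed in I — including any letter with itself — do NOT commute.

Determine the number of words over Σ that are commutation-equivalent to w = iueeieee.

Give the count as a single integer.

0(i) covers ∅
1(u) covers 0:i
2(e) covers ∅
3(e) covers 2:e
4(i) covers 1:u
5(e) covers 3:e
6(e) covers 5:e
7(e) covers 6:e
floor of heap: 0:i, 2:e
completions by unplaced set U, small U first (add the entries for U minus each lowest piece of U):
  |U|=1: {4}:1  {7}:1
  |U|=2: {1,4}:1  {4,7}:2  {6,7}:1
  |U|=3: {0,1,4}:1  {1,4,7}:3  {4,6,7}:3  {5,6,7}:1
  |U|=4: {0,1,4,7}:4  {1,4,6,7}:6  {3,5,6,7}:1  {4,5,6,7}:4
  |U|=5: {0,1,4,6,7}:10  {1,4,5,6,7}:10  {2,3,5,6,7}:1  {3,4,5,6,7}:5
  |U|=6: {0,1,4,5,6,7}:20  {1,3,4,5,6,7}:15  {2,3,4,5,6,7}:6
  start at 0(i): 21
  start at 2(e): 35
sum over floor = 56

56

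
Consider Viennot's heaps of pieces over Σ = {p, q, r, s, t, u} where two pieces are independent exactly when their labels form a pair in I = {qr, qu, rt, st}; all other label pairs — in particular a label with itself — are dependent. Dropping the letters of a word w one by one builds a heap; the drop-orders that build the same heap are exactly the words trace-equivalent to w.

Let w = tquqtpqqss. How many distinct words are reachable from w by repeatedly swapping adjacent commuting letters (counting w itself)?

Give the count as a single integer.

3

0(t) covers ∅
1(q) covers 0:t
2(u) covers 0:t
3(q) covers 1:q
4(t) covers 2:u, 3:q
5(p) covers 4:t
6(q) covers 5:p
7(q) covers 6:q
8(s) covers 7:q
9(s) covers 8:s
floor of heap: 0:t
completions by unplaced set U, small U first (add the entries for U minus each lowest piece of U):
  |U|=1: {9}:1
  |U|=2: {8,9}:1
  |U|=3: {7,8,9}:1
  |U|=4: {6,7,8,9}:1
  |U|=5: {5,6,7,8,9}:1
  |U|=6: {4,5,6,7,8,9}:1
  |U|=7: {2,4,5,6,7,8,9}:1  {3,4,5,6,7,8,9}:1
  |U|=8: {1,3,4,5,6,7,8,9}:1  {2,3,4,5,6,7,8,9}:2
  start at 0(t): 3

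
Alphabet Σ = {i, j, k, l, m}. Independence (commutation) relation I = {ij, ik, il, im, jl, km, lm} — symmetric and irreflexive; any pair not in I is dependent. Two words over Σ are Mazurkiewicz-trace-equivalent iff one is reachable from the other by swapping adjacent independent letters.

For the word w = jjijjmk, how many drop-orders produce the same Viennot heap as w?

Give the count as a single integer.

14

piece 0:j — minimal
piece 1:j rests on {0:j}
piece 2:i — minimal
piece 3:j rests on {1:j}
piece 4:j rests on {3:j}
piece 5:m rests on {4:j}
piece 6:k rests on {4:j}
minimal pieces: {0:j, 2:i}
ways to finish when only these pieces remain (= sum over removing one remaining piece with nothing left below it):
  1 left: {2}→1  {5}→1  {6}→1
  2 left: {2,5}→2  {2,6}→2  {5,6}→2
  3 left: {2,5,6}→6  {4,5,6}→2
  4 left: {2,4,5,6}→8  {3,4,5,6}→2
  5 left: {1,3,4,5,6}→2  {2,3,4,5,6}→10
  placing 0:j first → 12 extensions
  placing 2:i first → 2 extensions
total linear extensions = 14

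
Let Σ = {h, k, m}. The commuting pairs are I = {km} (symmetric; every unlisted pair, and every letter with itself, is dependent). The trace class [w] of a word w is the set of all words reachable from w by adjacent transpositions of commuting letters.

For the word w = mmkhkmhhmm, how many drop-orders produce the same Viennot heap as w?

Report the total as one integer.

6

0(m) covers ∅
1(m) covers 0:m
2(k) covers ∅
3(h) covers 1:m, 2:k
4(k) covers 3:h
5(m) covers 3:h
6(h) covers 4:k, 5:m
7(h) covers 6:h
8(m) covers 7:h
9(m) covers 8:m
floor of heap: 0:m, 2:k
completions by unplaced set U, small U first (add the entries for U minus each lowest piece of U):
  |U|=1: {9}:1
  |U|=2: {8,9}:1
  |U|=3: {7,8,9}:1
  |U|=4: {6,7,8,9}:1
  |U|=5: {4,6,7,8,9}:1  {5,6,7,8,9}:1
  |U|=6: {4,5,6,7,8,9}:2
  |U|=7: {3,4,5,6,7,8,9}:2
  |U|=8: {1,3,4,5,6,7,8,9}:2  {2,3,4,5,6,7,8,9}:2
  start at 0(m): 4
  start at 2(k): 2
sum over floor = 6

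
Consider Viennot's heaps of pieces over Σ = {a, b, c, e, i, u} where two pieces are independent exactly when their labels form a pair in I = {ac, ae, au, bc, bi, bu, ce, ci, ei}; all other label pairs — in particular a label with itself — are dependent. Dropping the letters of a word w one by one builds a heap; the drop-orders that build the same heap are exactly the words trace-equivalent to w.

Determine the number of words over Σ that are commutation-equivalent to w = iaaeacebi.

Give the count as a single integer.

324

0(i) covers ∅
1(a) covers 0:i
2(a) covers 1:a
3(e) covers ∅
4(a) covers 2:a
5(c) covers ∅
6(e) covers 3:e
7(b) covers 4:a, 6:e
8(i) covers 4:a
floor of heap: 0:i, 3:e, 5:c
completions by unplaced set U, small U first (add the entries for U minus each lowest piece of U):
  |U|=1: {5}:1  {7}:1  {8}:1
  |U|=2: {5,7}:2  {5,8}:2  {6,7}:1  {7,8}:2
  |U|=3: {3,6,7}:1  {4,7,8}:2  {5,6,7}:3  {5,7,8}:6  {6,7,8}:3
  |U|=4: {2,4,7,8}:2  {3,5,6,7}:4  {3,6,7,8}:4  {4,5,7,8}:8  {4,6,7,8}:5  {5,6,7,8}:12
  |U|=5: {1,2,4,7,8}:2  {2,4,5,7,8}:10  {2,4,6,7,8}:7  {3,4,6,7,8}:9  {3,5,6,7,8}:20  {4,5,6,7,8}:25
  |U|=6: {0,1,2,4,7,8}:2  {1,2,4,5,7,8}:12  {1,2,4,6,7,8}:9  {2,3,4,6,7,8}:16  {2,4,5,6,7,8}:42  {3,4,5,6,7,8}:54
  |U|=7: {0,1,2,4,5,7,8}:14  {0,1,2,4,6,7,8}:11  {1,2,3,4,6,7,8}:25  {1,2,4,5,6,7,8}:63  {2,3,4,5,6,7,8}:112
  start at 0(i): 200
  start at 3(e): 88
  start at 5(c): 36
sum over floor = 324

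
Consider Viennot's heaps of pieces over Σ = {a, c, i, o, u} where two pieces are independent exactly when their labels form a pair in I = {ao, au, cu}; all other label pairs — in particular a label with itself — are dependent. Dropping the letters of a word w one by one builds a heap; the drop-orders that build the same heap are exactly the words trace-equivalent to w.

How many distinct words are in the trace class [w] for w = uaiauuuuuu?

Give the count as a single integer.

#0=u has no predecessor
#1=a has no predecessor
#2=i depends on [0:u, 1:a]
#3=a depends on [2:i]
#4=u depends on [2:i]
#5=u depends on [4:u]
#6=u depends on [5:u]
#7=u depends on [6:u]
#8=u depends on [7:u]
#9=u depends on [8:u]
sources: [0:u, 1:a]
N(rest) = Σ N(rest − s) over sources s of rest; N(one piece) = 1:
  size 1 → [3]=1  [9]=1
  size 2 → [3,9]=2  [8,9]=1
  size 3 → [3,8,9]=3  [7,8,9]=1
  size 4 → [3,7,8,9]=4  [6,7,8,9]=1
  size 5 → [3,6,7,8,9]=5  [5,6,7,8,9]=1
  size 6 → [3,5,6,7,8,9]=6  [4,5,6,7,8,9]=1
  size 7 → [3,4,5,6,7,8,9]=7
  size 8 → [2,3,4,5,6,7,8,9]=7
  first=0(u) contributes 7
  first=1(a) contributes 7
|[w]| = 14

14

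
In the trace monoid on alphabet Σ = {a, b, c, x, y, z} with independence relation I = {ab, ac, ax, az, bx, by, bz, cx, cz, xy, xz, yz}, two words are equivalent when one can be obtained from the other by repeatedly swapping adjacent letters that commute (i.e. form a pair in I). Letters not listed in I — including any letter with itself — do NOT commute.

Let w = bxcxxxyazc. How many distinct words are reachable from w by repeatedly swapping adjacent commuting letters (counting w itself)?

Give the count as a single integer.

#0=b has no predecessor
#1=x has no predecessor
#2=c depends on [0:b]
#3=x depends on [1:x]
#4=x depends on [3:x]
#5=x depends on [4:x]
#6=y depends on [2:c]
#7=a depends on [6:y]
#8=z has no predecessor
#9=c depends on [6:y]
sources: [0:b, 1:x, 8:z]
N(rest) = Σ N(rest − s) over sources s of rest; N(one piece) = 1:
  size 1 → [5]=1  [7]=1  [8]=1  [9]=1
  size 2 → [4,5]=1  [5,7]=2  [5,8]=2  [5,9]=2  [7,8]=2  [7,9]=2  [8,9]=2
  size 3 → [3,4,5]=1  [4,5,7]=3  [4,5,8]=3  [4,5,9]=3  [5,7,8]=6  [5,7,9]=6  [5,8,9]=6  [6,7,9]=2  [7,8,9]=6
  size 4 → [1,3,4,5]=1  [2,6,7,9]=2  [3,4,5,7]=4  [3,4,5,8]=4  [3,4,5,9]=4  [4,5,7,8]=12  [4,5,7,9]=12  [4,5,8,9]=12  [5,6,7,9]=8  [5,7,8,9]=24  [6,7,8,9]=8
  size 5 → [0,2,6,7,9]=2  [1,3,4,5,7]=5  [1,3,4,5,8]=5  [1,3,4,5,9]=5  [2,5,6,7,9]=10  [2,6,7,8,9]=10  [3,4,5,7,8]=20  [3,4,5,7,9]=20  [3,4,5,8,9]=20  [4,5,6,7,9]=20  [4,5,7,8,9]=60  [5,6,7,8,9]=40
  size 6 → [0,2,5,6,7,9]=12  [0,2,6,7,8,9]=12  [1,3,4,5,7,8]=30  [1,3,4,5,7,9]=30  [1,3,4,5,8,9]=30  [2,4,5,6,7,9]=30  [2,5,6,7,8,9]=60  [3,4,5,6,7,9]=40  [3,4,5,7,8,9]=120  [4,5,6,7,8,9]=120
  size 7 → [0,2,4,5,6,7,9]=42  [0,2,5,6,7,8,9]=84  [1,3,4,5,6,7,9]=70  [1,3,4,5,7,8,9]=210  [2,3,4,5,6,7,9]=70  [2,4,5,6,7,8,9]=210  [3,4,5,6,7,8,9]=280
  size 8 → [0,2,3,4,5,6,7,9]=112  [0,2,4,5,6,7,8,9]=336  [1,2,3,4,5,6,7,9]=140  [1,3,4,5,6,7,8,9]=560  [2,3,4,5,6,7,8,9]=560
  first=0(b) contributes 1260
  first=1(x) contributes 1008
  first=8(z) contributes 252
|[w]| = 2520

2520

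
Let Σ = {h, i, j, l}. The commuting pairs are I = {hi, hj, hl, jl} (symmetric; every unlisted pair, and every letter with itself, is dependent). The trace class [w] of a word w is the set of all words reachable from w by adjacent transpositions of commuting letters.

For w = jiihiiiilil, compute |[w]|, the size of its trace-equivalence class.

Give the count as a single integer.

piece 0:j — minimal
piece 1:i rests on {0:j}
piece 2:i rests on {1:i}
piece 3:h — minimal
piece 4:i rests on {2:i}
piece 5:i rests on {4:i}
piece 6:i rests on {5:i}
piece 7:i rests on {6:i}
piece 8:l rests on {7:i}
piece 9:i rests on {8:l}
piece 10:l rests on {9:i}
minimal pieces: {0:j, 3:h}
ways to finish when only these pieces remain (= sum over removing one remaining piece with nothing left below it):
  1 left: {3}→1  {10}→1
  2 left: {3,10}→2  {9,10}→1
  3 left: {3,9,10}→3  {8,9,10}→1
  4 left: {3,8,9,10}→4  {7,8,9,10}→1
  5 left: {3,7,8,9,10}→5  {6,7,8,9,10}→1
  6 left: {3,6,7,8,9,10}→6  {5,6,7,8,9,10}→1
  7 left: {3,5,6,7,8,9,10}→7  {4,5,6,7,8,9,10}→1
  8 left: {2,4,5,6,7,8,9,10}→1  {3,4,5,6,7,8,9,10}→8
  9 left: {1,2,4,5,6,7,8,9,10}→1  {2,3,4,5,6,7,8,9,10}→9
  placing 0:j first → 10 extensions
  placing 3:h first → 1 extensions
total linear extensions = 11

11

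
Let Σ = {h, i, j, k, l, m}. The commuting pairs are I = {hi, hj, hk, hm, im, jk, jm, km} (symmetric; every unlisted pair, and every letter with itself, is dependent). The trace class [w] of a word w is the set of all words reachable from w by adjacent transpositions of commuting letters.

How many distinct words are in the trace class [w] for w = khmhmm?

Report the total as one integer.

0(k) covers ∅
1(h) covers ∅
2(m) covers ∅
3(h) covers 1:h
4(m) covers 2:m
5(m) covers 4:m
floor of heap: 0:k, 1:h, 2:m
completions by unplaced set U, small U first (add the entries for U minus each lowest piece of U):
  |U|=1: {0}:1  {3}:1  {5}:1
  |U|=2: {0,3}:2  {0,5}:2  {1,3}:1  {3,5}:2  {4,5}:1
  |U|=3: {0,1,3}:3  {0,3,5}:6  {0,4,5}:3  {1,3,5}:3  {2,4,5}:1  {3,4,5}:3
  |U|=4: {0,1,3,5}:12  {0,2,4,5}:4  {0,3,4,5}:12  {1,3,4,5}:6  {2,3,4,5}:4
  start at 0(k): 10
  start at 1(h): 20
  start at 2(m): 30
sum over floor = 60

60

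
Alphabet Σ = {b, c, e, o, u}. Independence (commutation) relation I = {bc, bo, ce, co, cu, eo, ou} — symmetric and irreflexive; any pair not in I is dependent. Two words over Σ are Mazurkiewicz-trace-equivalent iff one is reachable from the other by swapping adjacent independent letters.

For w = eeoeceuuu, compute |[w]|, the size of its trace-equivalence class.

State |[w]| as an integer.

drop 0:e onto floor
drop 1:e onto {0:e}
drop 2:o onto floor
drop 3:e onto {1:e}
drop 4:c onto floor
drop 5:e onto {3:e}
drop 6:u onto {5:e}
drop 7:u onto {6:u}
drop 8:u onto {7:u}
ground layer = {0:e, 2:o, 4:c}
drop-orders for the pieces not yet dropped (sum over which currently-grounded one goes next):
  1 to go: {2} 1  {4} 1  {8} 1
  2 to go: {2,4} 2  {2,8} 2  {4,8} 2  {7,8} 1
  3 to go: {2,4,8} 6  {2,7,8} 3  {4,7,8} 3  {6,7,8} 1
  4 to go: {2,4,7,8} 12  {2,6,7,8} 4  {4,6,7,8} 4  {5,6,7,8} 1
  5 to go: {2,4,6,7,8} 20  {2,5,6,7,8} 5  {3,5,6,7,8} 1  {4,5,6,7,8} 5
  6 to go: {1,3,5,6,7,8} 1  {2,3,5,6,7,8} 6  {2,4,5,6,7,8} 30  {3,4,5,6,7,8} 6
  7 to go: {0,1,3,5,6,7,8} 1  {1,2,3,5,6,7,8} 7  {1,3,4,5,6,7,8} 7  {2,3,4,5,6,7,8} 42
  if 0:e drops first: 56 orders
  if 2:o drops first: 8 orders
  if 4:c drops first: 8 orders
heap linearizations: 72

72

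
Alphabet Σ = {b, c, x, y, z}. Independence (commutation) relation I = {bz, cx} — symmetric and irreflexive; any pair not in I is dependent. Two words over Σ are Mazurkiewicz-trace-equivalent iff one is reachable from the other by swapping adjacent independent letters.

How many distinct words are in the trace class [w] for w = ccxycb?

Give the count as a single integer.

3

0(c) covers ∅
1(c) covers 0:c
2(x) covers ∅
3(y) covers 1:c, 2:x
4(c) covers 3:y
5(b) covers 4:c
floor of heap: 0:c, 2:x
completions by unplaced set U, small U first (add the entries for U minus each lowest piece of U):
  |U|=1: {5}:1
  |U|=2: {4,5}:1
  |U|=3: {3,4,5}:1
  |U|=4: {1,3,4,5}:1  {2,3,4,5}:1
  start at 0(c): 2
  start at 2(x): 1
sum over floor = 3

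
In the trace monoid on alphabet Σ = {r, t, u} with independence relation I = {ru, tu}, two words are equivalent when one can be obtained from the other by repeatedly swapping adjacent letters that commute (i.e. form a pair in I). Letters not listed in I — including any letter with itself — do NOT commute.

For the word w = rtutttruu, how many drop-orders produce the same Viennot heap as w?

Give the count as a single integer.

84

piece 0:r — minimal
piece 1:t rests on {0:r}
piece 2:u — minimal
piece 3:t rests on {1:t}
piece 4:t rests on {3:t}
piece 5:t rests on {4:t}
piece 6:r rests on {5:t}
piece 7:u rests on {2:u}
piece 8:u rests on {7:u}
minimal pieces: {0:r, 2:u}
ways to finish when only these pieces remain (= sum over removing one remaining piece with nothing left below it):
  1 left: {6}→1  {8}→1
  2 left: {5,6}→1  {6,8}→2  {7,8}→1
  3 left: {2,7,8}→1  {4,5,6}→1  {5,6,8}→3  {6,7,8}→3
  4 left: {2,6,7,8}→4  {3,4,5,6}→1  {4,5,6,8}→4  {5,6,7,8}→6
  5 left: {1,3,4,5,6}→1  {2,5,6,7,8}→10  {3,4,5,6,8}→5  {4,5,6,7,8}→10
  6 left: {0,1,3,4,5,6}→1  {1,3,4,5,6,8}→6  {2,4,5,6,7,8}→20  {3,4,5,6,7,8}→15
  7 left: {0,1,3,4,5,6,8}→7  {1,3,4,5,6,7,8}→21  {2,3,4,5,6,7,8}→35
  placing 0:r first → 56 extensions
  placing 2:u first → 28 extensions
total linear extensions = 84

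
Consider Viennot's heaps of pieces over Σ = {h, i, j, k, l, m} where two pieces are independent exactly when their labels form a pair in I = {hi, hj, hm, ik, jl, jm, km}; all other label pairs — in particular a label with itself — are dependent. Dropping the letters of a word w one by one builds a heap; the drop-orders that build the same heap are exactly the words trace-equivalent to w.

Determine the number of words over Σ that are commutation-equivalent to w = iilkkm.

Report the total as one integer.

0(i) covers ∅
1(i) covers 0:i
2(l) covers 1:i
3(k) covers 2:l
4(k) covers 3:k
5(m) covers 2:l
floor of heap: 0:i
completions by unplaced set U, small U first (add the entries for U minus each lowest piece of U):
  |U|=1: {4}:1  {5}:1
  |U|=2: {3,4}:1  {4,5}:2
  |U|=3: {3,4,5}:3
  |U|=4: {2,3,4,5}:3
  start at 0(i): 3

3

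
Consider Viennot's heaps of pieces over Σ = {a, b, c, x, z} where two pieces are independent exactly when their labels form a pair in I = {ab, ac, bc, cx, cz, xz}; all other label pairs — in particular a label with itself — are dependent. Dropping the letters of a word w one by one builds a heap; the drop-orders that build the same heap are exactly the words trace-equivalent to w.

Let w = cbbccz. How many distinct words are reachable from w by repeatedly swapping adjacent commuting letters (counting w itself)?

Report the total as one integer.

0(c) covers ∅
1(b) covers ∅
2(b) covers 1:b
3(c) covers 0:c
4(c) covers 3:c
5(z) covers 2:b
floor of heap: 0:c, 1:b
completions by unplaced set U, small U first (add the entries for U minus each lowest piece of U):
  |U|=1: {4}:1  {5}:1
  |U|=2: {2,5}:1  {3,4}:1  {4,5}:2
  |U|=3: {0,3,4}:1  {1,2,5}:1  {2,4,5}:3  {3,4,5}:3
  |U|=4: {0,3,4,5}:4  {1,2,4,5}:4  {2,3,4,5}:6
  start at 0(c): 10
  start at 1(b): 10
sum over floor = 20

20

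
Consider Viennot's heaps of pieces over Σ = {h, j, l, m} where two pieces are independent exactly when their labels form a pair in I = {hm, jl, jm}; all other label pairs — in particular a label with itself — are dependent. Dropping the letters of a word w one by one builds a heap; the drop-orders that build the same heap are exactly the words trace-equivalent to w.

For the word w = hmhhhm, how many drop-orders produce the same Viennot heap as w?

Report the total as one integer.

#0=h has no predecessor
#1=m has no predecessor
#2=h depends on [0:h]
#3=h depends on [2:h]
#4=h depends on [3:h]
#5=m depends on [1:m]
sources: [0:h, 1:m]
N(rest) = Σ N(rest − s) over sources s of rest; N(one piece) = 1:
  size 1 → [4]=1  [5]=1
  size 2 → [1,5]=1  [3,4]=1  [4,5]=2
  size 3 → [1,4,5]=3  [2,3,4]=1  [3,4,5]=3
  size 4 → [0,2,3,4]=1  [1,3,4,5]=6  [2,3,4,5]=4
  first=0(h) contributes 10
  first=1(m) contributes 5
|[w]| = 15

15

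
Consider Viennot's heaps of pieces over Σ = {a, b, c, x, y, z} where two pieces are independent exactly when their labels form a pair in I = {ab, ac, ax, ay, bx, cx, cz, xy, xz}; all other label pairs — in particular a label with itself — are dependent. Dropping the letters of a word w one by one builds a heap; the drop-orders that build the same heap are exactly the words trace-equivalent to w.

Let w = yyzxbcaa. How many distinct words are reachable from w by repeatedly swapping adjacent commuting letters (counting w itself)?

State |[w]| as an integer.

0(y) covers ∅
1(y) covers 0:y
2(z) covers 1:y
3(x) covers ∅
4(b) covers 2:z
5(c) covers 4:b
6(a) covers 2:z
7(a) covers 6:a
floor of heap: 0:y, 3:x
completions by unplaced set U, small U first (add the entries for U minus each lowest piece of U):
  |U|=1: {3}:1  {5}:1  {7}:1
  |U|=2: {3,5}:2  {3,7}:2  {4,5}:1  {5,7}:2  {6,7}:1
  |U|=3: {3,4,5}:3  {3,5,7}:6  {3,6,7}:3  {4,5,7}:3  {5,6,7}:3
  |U|=4: {3,4,5,7}:12  {3,5,6,7}:12  {4,5,6,7}:6
  |U|=5: {2,4,5,6,7}:6  {3,4,5,6,7}:30
  |U|=6: {1,2,4,5,6,7}:6  {2,3,4,5,6,7}:36
  start at 0(y): 42
  start at 3(x): 6
sum over floor = 48

48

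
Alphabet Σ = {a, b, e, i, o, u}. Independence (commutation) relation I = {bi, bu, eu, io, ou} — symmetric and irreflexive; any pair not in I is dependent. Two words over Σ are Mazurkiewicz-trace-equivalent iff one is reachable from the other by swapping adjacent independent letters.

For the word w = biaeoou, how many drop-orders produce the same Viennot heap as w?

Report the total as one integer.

0(b) covers ∅
1(i) covers ∅
2(a) covers 0:b, 1:i
3(e) covers 2:a
4(o) covers 3:e
5(o) covers 4:o
6(u) covers 2:a
floor of heap: 0:b, 1:i
completions by unplaced set U, small U first (add the entries for U minus each lowest piece of U):
  |U|=1: {5}:1  {6}:1
  |U|=2: {4,5}:1  {5,6}:2
  |U|=3: {3,4,5}:1  {4,5,6}:3
  |U|=4: {3,4,5,6}:4
  |U|=5: {2,3,4,5,6}:4
  start at 0(b): 4
  start at 1(i): 4
sum over floor = 8

8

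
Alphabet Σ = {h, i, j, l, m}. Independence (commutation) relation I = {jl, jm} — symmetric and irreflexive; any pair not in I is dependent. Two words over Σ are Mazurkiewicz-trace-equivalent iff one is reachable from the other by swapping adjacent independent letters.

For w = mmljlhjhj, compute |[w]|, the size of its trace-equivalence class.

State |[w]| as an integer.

drop 0:m onto floor
drop 1:m onto {0:m}
drop 2:l onto {1:m}
drop 3:j onto floor
drop 4:l onto {2:l}
drop 5:h onto {3:j, 4:l}
drop 6:j onto {5:h}
drop 7:h onto {6:j}
drop 8:j onto {7:h}
ground layer = {0:m, 3:j}
drop-orders for the pieces not yet dropped (sum over which currently-grounded one goes next):
  1 to go: {8} 1
  2 to go: {7,8} 1
  3 to go: {6,7,8} 1
  4 to go: {5,6,7,8} 1
  5 to go: {3,5,6,7,8} 1  {4,5,6,7,8} 1
  6 to go: {2,4,5,6,7,8} 1  {3,4,5,6,7,8} 2
  7 to go: {1,2,4,5,6,7,8} 1  {2,3,4,5,6,7,8} 3
  if 0:m drops first: 4 orders
  if 3:j drops first: 1 orders
heap linearizations: 5

5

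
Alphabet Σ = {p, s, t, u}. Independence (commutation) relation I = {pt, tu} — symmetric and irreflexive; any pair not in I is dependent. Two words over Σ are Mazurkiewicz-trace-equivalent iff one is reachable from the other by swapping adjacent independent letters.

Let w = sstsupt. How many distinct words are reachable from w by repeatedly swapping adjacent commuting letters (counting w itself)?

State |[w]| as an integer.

3

piece 0:s — minimal
piece 1:s rests on {0:s}
piece 2:t rests on {1:s}
piece 3:s rests on {2:t}
piece 4:u rests on {3:s}
piece 5:p rests on {4:u}
piece 6:t rests on {3:s}
minimal pieces: {0:s}
ways to finish when only these pieces remain (= sum over removing one remaining piece with nothing left below it):
  1 left: {5}→1  {6}→1
  2 left: {4,5}→1  {5,6}→2
  3 left: {4,5,6}→3
  4 left: {3,4,5,6}→3
  5 left: {2,3,4,5,6}→3
  placing 0:s first → 3 extensions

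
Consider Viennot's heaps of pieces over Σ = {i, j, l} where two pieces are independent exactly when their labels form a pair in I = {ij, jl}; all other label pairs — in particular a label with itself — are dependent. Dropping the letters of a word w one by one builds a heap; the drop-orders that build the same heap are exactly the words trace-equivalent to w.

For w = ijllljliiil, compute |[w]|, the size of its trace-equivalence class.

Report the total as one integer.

55

#0=i has no predecessor
#1=j has no predecessor
#2=l depends on [0:i]
#3=l depends on [2:l]
#4=l depends on [3:l]
#5=j depends on [1:j]
#6=l depends on [4:l]
#7=i depends on [6:l]
#8=i depends on [7:i]
#9=i depends on [8:i]
#10=l depends on [9:i]
sources: [0:i, 1:j]
N(rest) = Σ N(rest − s) over sources s of rest; N(one piece) = 1:
  size 1 → [5]=1  [10]=1
  size 2 → [1,5]=1  [5,10]=2  [9,10]=1
  size 3 → [1,5,10]=3  [5,9,10]=3  [8,9,10]=1
  size 4 → [1,5,9,10]=6  [5,8,9,10]=4  [7,8,9,10]=1
  size 5 → [1,5,8,9,10]=10  [5,7,8,9,10]=5  [6,7,8,9,10]=1
  size 6 → [1,5,7,8,9,10]=15  [4,6,7,8,9,10]=1  [5,6,7,8,9,10]=6
  size 7 → [1,5,6,7,8,9,10]=21  [3,4,6,7,8,9,10]=1  [4,5,6,7,8,9,10]=7
  size 8 → [1,4,5,6,7,8,9,10]=28  [2,3,4,6,7,8,9,10]=1  [3,4,5,6,7,8,9,10]=8
  size 9 → [0,2,3,4,6,7,8,9,10]=1  [1,3,4,5,6,7,8,9,10]=36  [2,3,4,5,6,7,8,9,10]=9
  first=0(i) contributes 45
  first=1(j) contributes 10
|[w]| = 55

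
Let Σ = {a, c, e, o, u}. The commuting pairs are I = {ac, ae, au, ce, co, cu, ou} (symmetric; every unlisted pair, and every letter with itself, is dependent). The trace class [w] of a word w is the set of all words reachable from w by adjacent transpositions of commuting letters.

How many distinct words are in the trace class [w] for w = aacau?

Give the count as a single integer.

20

piece 0:a — minimal
piece 1:a rests on {0:a}
piece 2:c — minimal
piece 3:a rests on {1:a}
piece 4:u — minimal
minimal pieces: {0:a, 2:c, 4:u}
ways to finish when only these pieces remain (= sum over removing one remaining piece with nothing left below it):
  1 left: {2}→1  {3}→1  {4}→1
  2 left: {1,3}→1  {2,3}→2  {2,4}→2  {3,4}→2
  3 left: {0,1,3}→1  {1,2,3}→3  {1,3,4}→3  {2,3,4}→6
  placing 0:a first → 12 extensions
  placing 2:c first → 4 extensions
  placing 4:u first → 4 extensions
total linear extensions = 20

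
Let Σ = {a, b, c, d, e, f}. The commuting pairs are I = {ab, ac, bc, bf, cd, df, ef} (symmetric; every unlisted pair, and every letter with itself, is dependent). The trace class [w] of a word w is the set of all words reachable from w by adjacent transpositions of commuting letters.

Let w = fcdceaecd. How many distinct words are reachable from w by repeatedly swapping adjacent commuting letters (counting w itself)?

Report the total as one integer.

8

0(f) covers ∅
1(c) covers 0:f
2(d) covers ∅
3(c) covers 1:c
4(e) covers 2:d, 3:c
5(a) covers 4:e
6(e) covers 5:a
7(c) covers 6:e
8(d) covers 6:e
floor of heap: 0:f, 2:d
completions by unplaced set U, small U first (add the entries for U minus each lowest piece of U):
  |U|=1: {7}:1  {8}:1
  |U|=2: {7,8}:2
  |U|=3: {6,7,8}:2
  |U|=4: {5,6,7,8}:2
  |U|=5: {4,5,6,7,8}:2
  |U|=6: {2,4,5,6,7,8}:2  {3,4,5,6,7,8}:2
  |U|=7: {1,3,4,5,6,7,8}:2  {2,3,4,5,6,7,8}:4
  start at 0(f): 6
  start at 2(d): 2
sum over floor = 8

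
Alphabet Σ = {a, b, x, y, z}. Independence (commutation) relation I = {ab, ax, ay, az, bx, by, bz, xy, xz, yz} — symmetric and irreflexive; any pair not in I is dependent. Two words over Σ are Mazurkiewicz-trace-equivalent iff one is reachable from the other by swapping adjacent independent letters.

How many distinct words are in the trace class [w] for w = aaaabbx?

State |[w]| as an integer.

105

drop 0:a onto floor
drop 1:a onto {0:a}
drop 2:a onto {1:a}
drop 3:a onto {2:a}
drop 4:b onto floor
drop 5:b onto {4:b}
drop 6:x onto floor
ground layer = {0:a, 4:b, 6:x}
drop-orders for the pieces not yet dropped (sum over which currently-grounded one goes next):
  1 to go: {3} 1  {5} 1  {6} 1
  2 to go: {2,3} 1  {3,5} 2  {3,6} 2  {4,5} 1  {5,6} 2
  3 to go: {1,2,3} 1  {2,3,5} 3  {2,3,6} 3  {3,4,5} 3  {3,5,6} 6  {4,5,6} 3
  4 to go: {0,1,2,3} 1  {1,2,3,5} 4  {1,2,3,6} 4  {2,3,4,5} 6  {2,3,5,6} 12  {3,4,5,6} 12
  5 to go: {0,1,2,3,5} 5  {0,1,2,3,6} 5  {1,2,3,4,5} 10  {1,2,3,5,6} 20  {2,3,4,5,6} 30
  if 0:a drops first: 60 orders
  if 4:b drops first: 30 orders
  if 6:x drops first: 15 orders
heap linearizations: 105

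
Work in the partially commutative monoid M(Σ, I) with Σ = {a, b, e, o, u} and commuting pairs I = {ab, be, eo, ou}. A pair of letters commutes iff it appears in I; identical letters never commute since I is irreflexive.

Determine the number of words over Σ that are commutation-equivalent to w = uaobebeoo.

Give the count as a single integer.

21

drop 0:u onto floor
drop 1:a onto {0:u}
drop 2:o onto {1:a}
drop 3:b onto {2:o}
drop 4:e onto {1:a}
drop 5:b onto {3:b}
drop 6:e onto {4:e}
drop 7:o onto {5:b}
drop 8:o onto {7:o}
ground layer = {0:u}
drop-orders for the pieces not yet dropped (sum over which currently-grounded one goes next):
  1 to go: {6} 1  {8} 1
  2 to go: {4,6} 1  {6,8} 2  {7,8} 1
  3 to go: {4,6,8} 3  {5,7,8} 1  {6,7,8} 3
  4 to go: {3,5,7,8} 1  {4,6,7,8} 6  {5,6,7,8} 4
  5 to go: {2,3,5,7,8} 1  {3,5,6,7,8} 5  {4,5,6,7,8} 10
  6 to go: {2,3,5,6,7,8} 6  {3,4,5,6,7,8} 15
  7 to go: {2,3,4,5,6,7,8} 21
  if 0:u drops first: 21 orders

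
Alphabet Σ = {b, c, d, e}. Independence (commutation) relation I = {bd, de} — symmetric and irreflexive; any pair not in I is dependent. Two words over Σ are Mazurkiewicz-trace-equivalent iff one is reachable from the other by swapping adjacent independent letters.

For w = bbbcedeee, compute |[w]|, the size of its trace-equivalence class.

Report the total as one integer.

piece 0:b — minimal
piece 1:b rests on {0:b}
piece 2:b rests on {1:b}
piece 3:c rests on {2:b}
piece 4:e rests on {3:c}
piece 5:d rests on {3:c}
piece 6:e rests on {4:e}
piece 7:e rests on {6:e}
piece 8:e rests on {7:e}
minimal pieces: {0:b}
ways to finish when only these pieces remain (= sum over removing one remaining piece with nothing left below it):
  1 left: {5}→1  {8}→1
  2 left: {5,8}→2  {7,8}→1
  3 left: {5,7,8}→3  {6,7,8}→1
  4 left: {4,6,7,8}→1  {5,6,7,8}→4
  5 left: {4,5,6,7,8}→5
  6 left: {3,4,5,6,7,8}→5
  7 left: {2,3,4,5,6,7,8}→5
  placing 0:b first → 5 extensions

5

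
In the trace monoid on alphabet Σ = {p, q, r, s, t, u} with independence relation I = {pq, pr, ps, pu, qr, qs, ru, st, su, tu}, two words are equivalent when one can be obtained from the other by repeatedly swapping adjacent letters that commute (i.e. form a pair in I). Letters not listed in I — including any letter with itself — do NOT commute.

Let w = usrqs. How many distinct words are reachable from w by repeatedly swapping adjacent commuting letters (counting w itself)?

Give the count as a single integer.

10

0(u) covers ∅
1(s) covers ∅
2(r) covers 1:s
3(q) covers 0:u
4(s) covers 2:r
floor of heap: 0:u, 1:s
completions by unplaced set U, small U first (add the entries for U minus each lowest piece of U):
  |U|=1: {3}:1  {4}:1
  |U|=2: {0,3}:1  {2,4}:1  {3,4}:2
  |U|=3: {0,3,4}:3  {1,2,4}:1  {2,3,4}:3
  start at 0(u): 4
  start at 1(s): 6
sum over floor = 10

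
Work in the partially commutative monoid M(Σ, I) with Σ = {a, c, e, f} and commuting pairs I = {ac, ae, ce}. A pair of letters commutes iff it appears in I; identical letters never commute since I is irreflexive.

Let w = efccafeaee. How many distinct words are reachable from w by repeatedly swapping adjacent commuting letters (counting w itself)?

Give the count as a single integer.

piece 0:e — minimal
piece 1:f rests on {0:e}
piece 2:c rests on {1:f}
piece 3:c rests on {2:c}
piece 4:a rests on {1:f}
piece 5:f rests on {3:c, 4:a}
piece 6:e rests on {5:f}
piece 7:a rests on {5:f}
piece 8:e rests on {6:e}
piece 9:e rests on {8:e}
minimal pieces: {0:e}
ways to finish when only these pieces remain (= sum over removing one remaining piece with nothing left below it):
  1 left: {7}→1  {9}→1
  2 left: {7,9}→2  {8,9}→1
  3 left: {6,8,9}→1  {7,8,9}→3
  4 left: {6,7,8,9}→4
  5 left: {5,6,7,8,9}→4
  6 left: {3,5,6,7,8,9}→4  {4,5,6,7,8,9}→4
  7 left: {2,3,5,6,7,8,9}→4  {3,4,5,6,7,8,9}→8
  8 left: {2,3,4,5,6,7,8,9}→12
  placing 0:e first → 12 extensions

12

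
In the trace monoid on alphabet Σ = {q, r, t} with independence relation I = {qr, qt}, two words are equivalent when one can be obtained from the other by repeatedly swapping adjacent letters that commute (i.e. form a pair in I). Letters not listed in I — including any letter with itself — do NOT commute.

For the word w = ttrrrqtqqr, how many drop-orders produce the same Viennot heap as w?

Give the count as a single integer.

drop 0:t onto floor
drop 1:t onto {0:t}
drop 2:r onto {1:t}
drop 3:r onto {2:r}
drop 4:r onto {3:r}
drop 5:q onto floor
drop 6:t onto {4:r}
drop 7:q onto {5:q}
drop 8:q onto {7:q}
drop 9:r onto {6:t}
ground layer = {0:t, 5:q}
drop-orders for the pieces not yet dropped (sum over which currently-grounded one goes next):
  1 to go: {8} 1  {9} 1
  2 to go: {6,9} 1  {7,8} 1  {8,9} 2
  3 to go: {4,6,9} 1  {5,7,8} 1  {6,8,9} 3  {7,8,9} 3
  4 to go: {3,4,6,9} 1  {4,6,8,9} 4  {5,7,8,9} 4  {6,7,8,9} 6
  5 to go: {2,3,4,6,9} 1  {3,4,6,8,9} 5  {4,6,7,8,9} 10  {5,6,7,8,9} 10
  6 to go: {1,2,3,4,6,9} 1  {2,3,4,6,8,9} 6  {3,4,6,7,8,9} 15  {4,5,6,7,8,9} 20
  7 to go: {0,1,2,3,4,6,9} 1  {1,2,3,4,6,8,9} 7  {2,3,4,6,7,8,9} 21  {3,4,5,6,7,8,9} 35
  8 to go: {0,1,2,3,4,6,8,9} 8  {1,2,3,4,6,7,8,9} 28  {2,3,4,5,6,7,8,9} 56
  if 0:t drops first: 84 orders
  if 5:q drops first: 36 orders
heap linearizations: 120

120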